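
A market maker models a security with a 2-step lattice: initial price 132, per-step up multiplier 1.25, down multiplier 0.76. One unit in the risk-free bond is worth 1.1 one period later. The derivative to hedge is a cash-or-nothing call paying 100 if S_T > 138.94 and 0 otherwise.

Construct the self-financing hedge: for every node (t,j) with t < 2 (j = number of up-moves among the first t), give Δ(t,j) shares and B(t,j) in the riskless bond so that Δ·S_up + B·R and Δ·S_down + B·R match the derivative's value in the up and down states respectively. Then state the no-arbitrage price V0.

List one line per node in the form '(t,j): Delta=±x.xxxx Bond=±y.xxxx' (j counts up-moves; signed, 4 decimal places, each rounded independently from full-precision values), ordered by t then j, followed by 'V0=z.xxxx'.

(0,0): Delta=0.9753 Bond=-88.9437
(1,0): Delta=0.0000 Bond=0.0000
(1,1): Delta=1.2369 Bond=-141.0019
V0=39.7906

Under the risk-neutral measure, an up-move has probability p* = (R−d)/(u−d) = 0.6939 and values discount at R = 1.1.
Payoff layer (t=2): V(2,0)=0.0000, V(2,1)=0.0000, V(2,2)=100.0000
  t=1,j=0: stock 100.3200 → up 125.4000 (V=0.0000), down 76.2432 (V=0.0000). Price 0.0000; hedge Δ=0.0000, bond B=0.0000.
  t=1,j=1: stock 165.0000 → up 206.2500 (V=100.0000), down 125.4000 (V=0.0000). Price 63.0798; hedge Δ=1.2369, bond B=-141.0019.
  t=0,j=0: stock 132.0000 → up 165.0000 (V=63.0798), down 100.3200 (V=0.0000). Price 39.7906; hedge Δ=0.9753, bond B=-88.9437.
Each (Δ,B) replicates both successor values, so the strategy is self-financing and V0 is arbitrage-free.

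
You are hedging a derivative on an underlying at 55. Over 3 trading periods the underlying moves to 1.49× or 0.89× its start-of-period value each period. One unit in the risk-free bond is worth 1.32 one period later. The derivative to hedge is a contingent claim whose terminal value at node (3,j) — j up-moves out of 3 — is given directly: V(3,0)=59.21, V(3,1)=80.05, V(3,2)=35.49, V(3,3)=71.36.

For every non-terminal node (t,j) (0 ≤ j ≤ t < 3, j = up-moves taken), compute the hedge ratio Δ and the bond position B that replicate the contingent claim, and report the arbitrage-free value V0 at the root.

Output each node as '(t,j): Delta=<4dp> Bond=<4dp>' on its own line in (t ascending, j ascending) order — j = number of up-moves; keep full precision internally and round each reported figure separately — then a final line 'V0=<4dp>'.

No-arbitrage ⇒ martingale measure with p* = (R−d)/(u−d) = 0.7167.
Terminal payoffs: V(3,0)=59.2100, V(3,1)=80.0500, V(3,2)=35.4900, V(3,3)=71.3600
(2,0): S=43.5655. Δ = (V_up−V_dn)/(S_up−S_dn) = (80.0500−59.2100)/(64.9126−38.7733) = 0.7973. V = [p*·80.0500 + (1−p*)·59.2100]/1.32 = 56.1707. B = V − Δ·S = 21.4374.
(2,1): S=72.9355. Δ = (V_up−V_dn)/(S_up−S_dn) = (35.4900−80.0500)/(108.6739−64.9126) = -1.0183. V = [p*·35.4900 + (1−p*)·80.0500]/1.32 = 36.4510. B = V − Δ·S = 110.7177.
(2,2): S=122.1055. Δ = (V_up−V_dn)/(S_up−S_dn) = (71.3600−35.4900)/(181.9372−108.6739) = 0.4896. V = [p*·71.3600 + (1−p*)·35.4900]/1.32 = 46.3612. B = V − Δ·S = -13.4221.
(1,0): S=48.9500. Δ = (V_up−V_dn)/(S_up−S_dn) = (36.4510−56.1707)/(72.9355−43.5655) = -0.6714. V = [p*·36.4510 + (1−p*)·56.1707]/1.32 = 31.8472. B = V − Δ·S = 64.7133.
(1,1): S=81.9500. Δ = (V_up−V_dn)/(S_up−S_dn) = (46.3612−36.4510)/(122.1055−72.9355) = 0.2016. V = [p*·46.3612 + (1−p*)·36.4510]/1.32 = 32.9950. B = V − Δ·S = 16.4779.
(0,0): S=55.0000. Δ = (V_up−V_dn)/(S_up−S_dn) = (32.9950−31.8472)/(81.9500−48.9500) = 0.0348. V = [p*·32.9950 + (1−p*)·31.8472]/1.32 = 24.7498. B = V − Δ·S = 22.8368.
The time-0 hedge costs 24.7498, which is the no-arbitrage price.

(0,0): Delta=0.0348 Bond=22.8368
(1,0): Delta=-0.6714 Bond=64.7133
(1,1): Delta=0.2016 Bond=16.4779
(2,0): Delta=0.7973 Bond=21.4374
(2,1): Delta=-1.0183 Bond=110.7177
(2,2): Delta=0.4896 Bond=-13.4221
V0=24.7498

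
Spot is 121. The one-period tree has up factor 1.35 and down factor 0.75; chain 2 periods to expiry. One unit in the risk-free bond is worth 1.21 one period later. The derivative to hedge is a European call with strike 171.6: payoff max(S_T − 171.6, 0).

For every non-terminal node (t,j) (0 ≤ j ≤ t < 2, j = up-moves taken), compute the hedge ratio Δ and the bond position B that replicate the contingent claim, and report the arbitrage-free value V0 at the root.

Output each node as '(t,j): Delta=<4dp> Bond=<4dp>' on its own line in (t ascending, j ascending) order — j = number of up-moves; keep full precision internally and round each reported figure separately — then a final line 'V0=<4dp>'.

(0,0): Delta=0.4270 Bond=-32.0224
(1,0): Delta=0.0000 Bond=0.0000
(1,1): Delta=0.4992 Bond=-50.5398
V0=19.6404

Risk-neutral probability p* = (R−d)/(u−d) = (1.21−0.75)/(1.35−0.75) = 0.7667.
At expiry t=2: V(2,0)=0.0000, V(2,1)=0.0000, V(2,2)=48.9225
Node (1,0) S=90.7500: V=(p*·0.0000+(1−p*)·0.0000)/1.21=0.0000; Δ=(0.0000−0.0000)/(122.5125−68.0625)=0.0000; B=V−Δ·S=0.0000
Node (1,1) S=163.3500: V=(p*·48.9225+(1−p*)·0.0000)/1.21=30.9977; Δ=(48.9225−0.0000)/(220.5225−122.5125)=0.4992; B=V−Δ·S=-50.5398
Node (0,0) S=121.0000: V=(p*·30.9977+(1−p*)·0.0000)/1.21=19.6404; Δ=(30.9977−0.0000)/(163.3500−90.7500)=0.4270; B=V−Δ·S=-32.0224
The time-0 hedge costs 19.6404, which is the no-arbitrage price.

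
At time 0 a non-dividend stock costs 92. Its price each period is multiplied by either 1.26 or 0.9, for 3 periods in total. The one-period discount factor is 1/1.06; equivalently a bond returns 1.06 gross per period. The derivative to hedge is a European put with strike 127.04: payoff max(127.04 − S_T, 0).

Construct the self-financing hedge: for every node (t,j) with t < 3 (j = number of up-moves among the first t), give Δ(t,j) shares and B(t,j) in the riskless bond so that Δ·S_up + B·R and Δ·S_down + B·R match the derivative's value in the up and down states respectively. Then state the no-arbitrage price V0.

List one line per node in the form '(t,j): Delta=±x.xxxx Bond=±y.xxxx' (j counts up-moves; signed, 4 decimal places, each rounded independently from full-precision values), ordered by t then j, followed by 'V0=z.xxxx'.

(0,0): Delta=-0.6623 Bond=81.0209
(1,0): Delta=-0.9379 Bond=108.7009
(1,1): Delta=-0.4163 Bond=57.3587
(2,0): Delta=-1.0000 Bond=119.8491
(2,1): Delta=-0.8825 Bond=109.4404
(2,2): Delta=0.0000 Bond=0.0000
V0=20.0863

Risk-neutral probability p* = (R−d)/(u−d) = (1.06−0.9)/(1.26−0.9) = 0.4444.
Terminal payoffs: V(3,0)=59.9720, V(3,1)=33.1448, V(3,2)=0.0000, V(3,3)=0.0000
(2,0): S=74.5200. Δ = (V_up−V_dn)/(S_up−S_dn) = (33.1448−59.9720)/(93.8952−67.0680) = -1.0000. V = [p*·33.1448 + (1−p*)·59.9720]/1.06 = 45.3291. B = V − Δ·S = 119.8491.
(2,1): S=104.3280. Δ = (V_up−V_dn)/(S_up−S_dn) = (0.0000−33.1448)/(131.4533−93.8952) = -0.8825. V = [p*·0.0000 + (1−p*)·33.1448]/1.06 = 17.3715. B = V − Δ·S = 109.4404.
(2,2): S=146.0592. Δ = (V_up−V_dn)/(S_up−S_dn) = (0.0000−0.0000)/(184.0346−131.4533) = 0.0000. V = [p*·0.0000 + (1−p*)·0.0000]/1.06 = 0.0000. B = V − Δ·S = 0.0000.
(1,0): S=82.8000. Δ = (V_up−V_dn)/(S_up−S_dn) = (17.3715−45.3291)/(104.3280−74.5200) = -0.9379. V = [p*·17.3715 + (1−p*)·45.3291]/1.06 = 31.0410. B = V − Δ·S = 108.7009.
(1,1): S=115.9200. Δ = (V_up−V_dn)/(S_up−S_dn) = (0.0000−17.3715)/(146.0592−104.3280) = -0.4163. V = [p*·0.0000 + (1−p*)·17.3715]/1.06 = 9.1046. B = V − Δ·S = 57.3587.
(0,0): S=92.0000. Δ = (V_up−V_dn)/(S_up−S_dn) = (9.1046−31.0410)/(115.9200−82.8000) = -0.6623. V = [p*·9.1046 + (1−p*)·31.0410]/1.06 = 20.0863. B = V − Δ·S = 81.0209.
Check: Δ(0,0)·S0 + B(0,0) = 20.0863 = V0.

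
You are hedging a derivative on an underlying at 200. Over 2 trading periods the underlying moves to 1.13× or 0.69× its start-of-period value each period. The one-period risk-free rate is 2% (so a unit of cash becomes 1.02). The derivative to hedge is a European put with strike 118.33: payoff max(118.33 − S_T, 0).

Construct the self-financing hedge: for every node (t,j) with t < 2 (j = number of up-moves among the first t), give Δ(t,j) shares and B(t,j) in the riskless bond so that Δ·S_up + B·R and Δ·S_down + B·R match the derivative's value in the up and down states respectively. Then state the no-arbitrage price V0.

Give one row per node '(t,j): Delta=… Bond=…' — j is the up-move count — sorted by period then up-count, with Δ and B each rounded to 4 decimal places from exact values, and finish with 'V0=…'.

Since d<R<u, set p* = (R−d)/(u−d) = 0.7500; price each node as the discounted p*-expectation of its children.
Terminal payoffs: V(2,0)=23.1100, V(2,1)=0.0000, V(2,2)=0.0000
Node (1,0) S=138.0000: V=(p*·0.0000+(1−p*)·23.1100)/1.02=5.6642; Δ=(0.0000−23.1100)/(155.9400−95.2200)=-0.3806; B=V−Δ·S=58.1869
Node (1,1) S=226.0000: V=(p*·0.0000+(1−p*)·0.0000)/1.02=0.0000; Δ=(0.0000−0.0000)/(255.3800−155.9400)=0.0000; B=V−Δ·S=0.0000
Node (0,0) S=200.0000: V=(p*·0.0000+(1−p*)·5.6642)/1.02=1.3883; Δ=(0.0000−5.6642)/(226.0000−138.0000)=-0.0644; B=V−Δ·S=14.2615
The time-0 hedge costs 1.3883, which is the no-arbitrage price.

(0,0): Delta=-0.0644 Bond=14.2615
(1,0): Delta=-0.3806 Bond=58.1869
(1,1): Delta=0.0000 Bond=0.0000
V0=1.3883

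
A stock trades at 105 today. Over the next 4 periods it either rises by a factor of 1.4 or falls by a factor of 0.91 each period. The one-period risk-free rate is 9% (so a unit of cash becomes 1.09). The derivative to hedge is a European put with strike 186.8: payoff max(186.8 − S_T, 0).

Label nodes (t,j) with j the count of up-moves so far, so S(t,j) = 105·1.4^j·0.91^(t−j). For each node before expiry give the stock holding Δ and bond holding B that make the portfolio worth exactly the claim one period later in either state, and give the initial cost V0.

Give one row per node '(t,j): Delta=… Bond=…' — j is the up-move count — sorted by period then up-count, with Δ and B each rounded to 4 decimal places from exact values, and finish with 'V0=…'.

(0,0): Delta=-0.6052 Bond=100.3707
(1,0): Delta=-0.8171 Bond=129.6548
(1,1): Delta=-0.3679 Bond=74.5278
(2,0): Delta=-1.0000 Bond=157.2258
(2,1): Delta=-0.6124 Bond=113.9368
(2,2): Delta=-0.0943 Bond=24.9161
(3,0): Delta=-1.0000 Bond=171.3761
(3,1): Delta=-1.0000 Bond=171.3761
(3,2): Delta=-0.1785 Bond=42.9280
(3,3): Delta=0.0000 Bond=0.0000
V0=36.8274

Under the risk-neutral measure, an up-move has probability p* = (R−d)/(u−d) = 0.3673 and values discount at R = 1.09.
Terminal values V(4,·): V(4,0)=114.7963, V(4,1)=76.0251, V(4,2)=16.3770, V(4,3)=0.0000, V(4,4)=0.0000
  t=3,j=0: stock 79.1250 → up 110.7749 (V=76.0251), down 72.0037 (V=114.7963). Price 92.2512; hedge Δ=-1.0000, bond B=171.3761.
  t=3,j=1: stock 121.7307 → up 170.4230 (V=16.3770), down 110.7749 (V=76.0251). Price 49.6454; hedge Δ=-1.0000, bond B=171.3761.
  t=3,j=2: stock 187.2780 → up 262.1892 (V=0.0000), down 170.4230 (V=16.3770). Price 9.5055; hedge Δ=-0.1785, bond B=42.9280.
  t=3,j=3: stock 288.1200 → up 403.3680 (V=0.0000), down 262.1892 (V=0.0000). Price 0.0000; hedge Δ=0.0000, bond B=0.0000.
  t=2,j=0: stock 86.9505 → up 121.7307 (V=49.6454), down 79.1250 (V=92.2512). Price 70.2753; hedge Δ=-1.0000, bond B=157.2258.
  t=2,j=1: stock 133.7700 → up 187.2780 (V=9.5055), down 121.7307 (V=49.6454). Price 32.0185; hedge Δ=-0.6124, bond B=113.9368.
  t=2,j=2: stock 205.8000 → up 288.1200 (V=0.0000), down 187.2780 (V=9.5055). Price 5.5171; hedge Δ=-0.0943, bond B=24.9161.
  t=1,j=0: stock 95.5500 → up 133.7700 (V=32.0185), down 86.9505 (V=70.2753). Price 51.5796; hedge Δ=-0.8171, bond B=129.6548.
  t=1,j=1: stock 147.0000 → up 205.8000 (V=5.5171), down 133.7700 (V=32.0185). Price 20.4434; hedge Δ=-0.3679, bond B=74.5278.
  t=0,j=0: stock 105.0000 → up 147.0000 (V=20.4434), down 95.5500 (V=51.5796). Price 36.8274; hedge Δ=-0.6052, bond B=100.3707.
Root portfolio cost Δ·105+B reproduces V0=36.8274.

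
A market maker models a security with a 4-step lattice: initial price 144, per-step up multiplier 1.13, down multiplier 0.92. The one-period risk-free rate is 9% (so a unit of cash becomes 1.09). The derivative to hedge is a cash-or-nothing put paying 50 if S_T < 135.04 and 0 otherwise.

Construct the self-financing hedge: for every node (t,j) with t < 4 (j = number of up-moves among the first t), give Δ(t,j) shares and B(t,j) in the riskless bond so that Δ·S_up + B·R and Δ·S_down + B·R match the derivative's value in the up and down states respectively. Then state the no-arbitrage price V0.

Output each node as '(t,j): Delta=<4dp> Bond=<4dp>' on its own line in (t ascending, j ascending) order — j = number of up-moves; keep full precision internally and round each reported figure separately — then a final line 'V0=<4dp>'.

(0,0): Delta=-0.1125 Bond=17.0388
(1,0): Delta=-0.4665 Bond=65.4701
(1,1): Delta=-0.0447 Bond=7.5376
(2,0): Delta=-1.4508 Bond=191.3343
(2,1): Delta=-0.2779 Bond=43.1337
(2,2): Delta=0.0000 Bond=0.0000
(3,0): Delta=0.0000 Bond=45.8716
(3,1): Delta=-1.7288 Bond=246.8327
(3,2): Delta=0.0000 Bond=0.0000
(3,3): Delta=0.0000 Bond=0.0000
V0=0.8393

Under the risk-neutral measure, an up-move has probability p* = (R−d)/(u−d) = 0.8095 and values discount at R = 1.09.
Payoff layer (t=4): V(4,0)=50.0000, V(4,1)=50.0000, V(4,2)=0.0000, V(4,3)=0.0000, V(4,4)=0.0000
  t=3,j=0: stock 112.1311 → up 126.7081 (V=50.0000), down 103.1606 (V=50.0000). Price 45.8716; hedge Δ=0.0000, bond B=45.8716.
  t=3,j=1: stock 137.7262 → up 155.6306 (V=0.0000), down 126.7081 (V=50.0000). Price 8.7374; hedge Δ=-1.7288, bond B=246.8327.
  t=3,j=2: stock 169.1637 → up 191.1550 (V=0.0000), down 155.6306 (V=0.0000). Price 0.0000; hedge Δ=0.0000, bond B=0.0000.
  t=3,j=3: stock 207.7772 → up 234.7882 (V=0.0000), down 191.1550 (V=0.0000). Price 0.0000; hedge Δ=0.0000, bond B=0.0000.
  t=2,j=0: stock 121.8816 → up 137.7262 (V=8.7374), down 112.1311 (V=45.8716). Price 14.5051; hedge Δ=-1.4508, bond B=191.3343.
  t=2,j=1: stock 149.7024 → up 169.1637 (V=0.0000), down 137.7262 (V=8.7374). Price 1.5269; hedge Δ=-0.2779, bond B=43.1337.
  t=2,j=2: stock 183.8736 → up 207.7772 (V=0.0000), down 169.1637 (V=0.0000). Price 0.0000; hedge Δ=0.0000, bond B=0.0000.
  t=1,j=0: stock 132.4800 → up 149.7024 (V=1.5269), down 121.8816 (V=14.5051). Price 3.6687; hedge Δ=-0.4665, bond B=65.4701.
  t=1,j=1: stock 162.7200 → up 183.8736 (V=0.0000), down 149.7024 (V=1.5269). Price 0.2668; hedge Δ=-0.0447, bond B=7.5376.
  t=0,j=0: stock 144.0000 → up 162.7200 (V=0.2668), down 132.4800 (V=3.6687). Price 0.8393; hedge Δ=-0.1125, bond B=17.0388.
Root portfolio cost Δ·144+B reproduces V0=0.8393.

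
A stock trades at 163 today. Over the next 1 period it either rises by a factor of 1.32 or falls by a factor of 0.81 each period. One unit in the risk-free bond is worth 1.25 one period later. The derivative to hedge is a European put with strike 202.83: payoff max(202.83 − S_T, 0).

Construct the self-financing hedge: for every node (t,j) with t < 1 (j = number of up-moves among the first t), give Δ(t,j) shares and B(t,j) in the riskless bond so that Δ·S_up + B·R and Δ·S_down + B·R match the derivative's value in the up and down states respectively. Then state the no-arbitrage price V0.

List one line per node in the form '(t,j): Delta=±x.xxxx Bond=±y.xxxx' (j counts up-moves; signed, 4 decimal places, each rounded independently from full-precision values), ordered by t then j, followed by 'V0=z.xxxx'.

(0,0): Delta=-0.8517 Bond=146.5976
V0=7.7741

No-arbitrage ⇒ martingale measure with p* = (R−d)/(u−d) = 0.8627.
Terminal payoffs: V(1,0)=70.8000, V(1,1)=0.0000
(0,0): S=163.0000. Δ = (V_up−V_dn)/(S_up−S_dn) = (0.0000−70.8000)/(215.1600−132.0300) = -0.8517. V = [p*·0.0000 + (1−p*)·70.8000]/1.25 = 7.7741. B = V − Δ·S = 146.5976.
Self-financing check: at every node Δ·S+B equals the discounted successor values.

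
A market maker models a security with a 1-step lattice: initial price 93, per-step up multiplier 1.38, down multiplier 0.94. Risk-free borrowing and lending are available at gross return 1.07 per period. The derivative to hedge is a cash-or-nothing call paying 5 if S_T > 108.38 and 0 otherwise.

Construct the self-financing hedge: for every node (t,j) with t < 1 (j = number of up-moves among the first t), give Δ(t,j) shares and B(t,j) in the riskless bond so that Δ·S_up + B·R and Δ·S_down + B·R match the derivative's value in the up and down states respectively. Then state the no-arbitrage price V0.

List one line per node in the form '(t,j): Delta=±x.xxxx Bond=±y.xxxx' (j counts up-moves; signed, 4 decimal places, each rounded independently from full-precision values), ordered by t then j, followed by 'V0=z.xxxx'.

Under the risk-neutral measure, an up-move has probability p* = (R−d)/(u−d) = 0.2955 and values discount at R = 1.07.
Terminal payoffs: V(1,0)=0.0000, V(1,1)=5.0000
  t=0,j=0: stock 93.0000 → up 128.3400 (V=5.0000), down 87.4200 (V=0.0000). Price 1.3806; hedge Δ=0.1222, bond B=-9.9830.
Each (Δ,B) replicates both successor values, so the strategy is self-financing and V0 is arbitrage-free.

(0,0): Delta=0.1222 Bond=-9.9830
V0=1.3806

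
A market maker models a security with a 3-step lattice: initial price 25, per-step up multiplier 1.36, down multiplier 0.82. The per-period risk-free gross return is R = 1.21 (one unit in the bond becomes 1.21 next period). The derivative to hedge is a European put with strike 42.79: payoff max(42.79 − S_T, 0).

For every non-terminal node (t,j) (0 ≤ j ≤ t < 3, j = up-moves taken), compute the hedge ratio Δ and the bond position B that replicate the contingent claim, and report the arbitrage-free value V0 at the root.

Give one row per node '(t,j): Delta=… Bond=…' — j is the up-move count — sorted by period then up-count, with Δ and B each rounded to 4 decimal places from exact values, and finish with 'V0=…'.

(0,0): Delta=-0.4697 Bond=15.1687
(1,0): Delta=-1.0000 Bond=29.2261
(1,1): Delta=-0.3467 Bond=14.1726
(2,0): Delta=-1.0000 Bond=35.3636
(2,1): Delta=-1.0000 Bond=35.3636
(2,2): Delta=-0.1952 Bond=10.1432
V0=3.4273

No-arbitrage ⇒ martingale measure with p* = (R−d)/(u−d) = 0.7222.
Payoff layer (t=3): V(3,0)=29.0058, V(3,1)=19.9284, V(3,2)=4.8732, V(3,3)=0.0000
(2,0): S=16.8100. Δ = (V_up−V_dn)/(S_up−S_dn) = (19.9284−29.0058)/(22.8616−13.7842) = -1.0000. V = [p*·19.9284 + (1−p*)·29.0058]/1.21 = 18.5536. B = V − Δ·S = 35.3636.
(2,1): S=27.8800. Δ = (V_up−V_dn)/(S_up−S_dn) = (4.8732−19.9284)/(37.9168−22.8616) = -1.0000. V = [p*·4.8732 + (1−p*)·19.9284]/1.21 = 7.4836. B = V − Δ·S = 35.3636.
(2,2): S=46.2400. Δ = (V_up−V_dn)/(S_up−S_dn) = (0.0000−4.8732)/(62.8864−37.9168) = -0.1952. V = [p*·0.0000 + (1−p*)·4.8732]/1.21 = 1.1187. B = V − Δ·S = 10.1432.
(1,0): S=20.5000. Δ = (V_up−V_dn)/(S_up−S_dn) = (7.4836−18.5536)/(27.8800−16.8100) = -1.0000. V = [p*·7.4836 + (1−p*)·18.5536]/1.21 = 8.7261. B = V − Δ·S = 29.2261.
(1,1): S=34.0000. Δ = (V_up−V_dn)/(S_up−S_dn) = (1.1187−7.4836)/(46.2400−27.8800) = -0.3467. V = [p*·1.1187 + (1−p*)·7.4836]/1.21 = 2.3858. B = V − Δ·S = 14.1726.
(0,0): S=25.0000. Δ = (V_up−V_dn)/(S_up−S_dn) = (2.3858−8.7261)/(34.0000−20.5000) = -0.4697. V = [p*·2.3858 + (1−p*)·8.7261]/1.21 = 3.4273. B = V − Δ·S = 15.1687.
Root portfolio cost Δ·25+B reproduces V0=3.4273.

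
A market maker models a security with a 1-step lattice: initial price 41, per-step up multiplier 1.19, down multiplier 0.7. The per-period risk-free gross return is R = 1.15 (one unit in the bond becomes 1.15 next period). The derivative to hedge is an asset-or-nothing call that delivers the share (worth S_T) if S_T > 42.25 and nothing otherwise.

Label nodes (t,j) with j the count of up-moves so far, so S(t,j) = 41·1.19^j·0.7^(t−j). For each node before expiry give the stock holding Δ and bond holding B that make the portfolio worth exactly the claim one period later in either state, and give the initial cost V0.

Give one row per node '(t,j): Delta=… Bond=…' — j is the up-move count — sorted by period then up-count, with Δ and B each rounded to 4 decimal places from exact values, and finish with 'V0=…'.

(0,0): Delta=2.4286 Bond=-60.6087
V0=38.9627

The replicating-portfolio and risk-neutral prices coincide; use p* = (1.15−0.7)/(1.19−0.7) = 0.9184 for the latter.
At expiry t=1: V(1,0)=0.0000, V(1,1)=48.7900
  t=0,j=0: stock 41.0000 → up 48.7900 (V=48.7900), down 28.7000 (V=0.0000). Price 38.9627; hedge Δ=2.4286, bond B=-60.6087.
Root portfolio cost Δ·41+B reproduces V0=38.9627.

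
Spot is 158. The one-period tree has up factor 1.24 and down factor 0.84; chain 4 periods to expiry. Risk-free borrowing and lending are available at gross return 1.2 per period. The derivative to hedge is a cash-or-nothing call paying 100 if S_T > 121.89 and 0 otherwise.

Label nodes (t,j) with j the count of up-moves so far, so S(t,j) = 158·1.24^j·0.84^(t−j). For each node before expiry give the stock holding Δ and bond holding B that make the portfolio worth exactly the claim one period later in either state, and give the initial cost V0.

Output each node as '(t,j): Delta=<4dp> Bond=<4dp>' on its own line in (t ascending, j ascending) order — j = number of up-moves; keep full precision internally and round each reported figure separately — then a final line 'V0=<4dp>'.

Since d<R<u, set p* = (R−d)/(u−d) = 0.9000; price each node as the discounted p*-expectation of its children.
At expiry t=4: V(4,0)=0.0000, V(4,1)=0.0000, V(4,2)=100.0000, V(4,3)=100.0000, V(4,4)=100.0000
Node (3,0) S=93.6472: V=(p*·0.0000+(1−p*)·0.0000)/1.2=0.0000; Δ=(0.0000−0.0000)/(116.1226−78.6637)=0.0000; B=V−Δ·S=0.0000
Node (3,1) S=138.2412: V=(p*·100.0000+(1−p*)·0.0000)/1.2=75.0000; Δ=(100.0000−0.0000)/(171.4190−116.1226)=1.8084; B=V−Δ·S=-175.0000
Node (3,2) S=204.0703: V=(p*·100.0000+(1−p*)·100.0000)/1.2=83.3333; Δ=(100.0000−100.0000)/(253.0471−171.4190)=0.0000; B=V−Δ·S=83.3333
Node (3,3) S=301.2466: V=(p*·100.0000+(1−p*)·100.0000)/1.2=83.3333; Δ=(100.0000−100.0000)/(373.5458−253.0471)=0.0000; B=V−Δ·S=83.3333
Node (2,0) S=111.4848: V=(p*·75.0000+(1−p*)·0.0000)/1.2=56.2500; Δ=(75.0000−0.0000)/(138.2412−93.6472)=1.6818; B=V−Δ·S=-131.2500
Node (2,1) S=164.5728: V=(p*·83.3333+(1−p*)·75.0000)/1.2=68.7500; Δ=(83.3333−75.0000)/(204.0703−138.2412)=0.1266; B=V−Δ·S=47.9167
Node (2,2) S=242.9408: V=(p*·83.3333+(1−p*)·83.3333)/1.2=69.4444; Δ=(83.3333−83.3333)/(301.2466−204.0703)=0.0000; B=V−Δ·S=69.4444
Node (1,0) S=132.7200: V=(p*·68.7500+(1−p*)·56.2500)/1.2=56.2500; Δ=(68.7500−56.2500)/(164.5728−111.4848)=0.2355; B=V−Δ·S=25.0000
Node (1,1) S=195.9200: V=(p*·69.4444+(1−p*)·68.7500)/1.2=57.8125; Δ=(69.4444−68.7500)/(242.9408−164.5728)=0.0089; B=V−Δ·S=56.0764
Node (0,0) S=158.0000: V=(p*·57.8125+(1−p*)·56.2500)/1.2=48.0469; Δ=(57.8125−56.2500)/(195.9200−132.7200)=0.0247; B=V−Δ·S=44.1406
Root portfolio cost Δ·158+B reproduces V0=48.0469.

(0,0): Delta=0.0247 Bond=44.1406
(1,0): Delta=0.2355 Bond=25.0000
(1,1): Delta=0.0089 Bond=56.0764
(2,0): Delta=1.6818 Bond=-131.2500
(2,1): Delta=0.1266 Bond=47.9167
(2,2): Delta=0.0000 Bond=69.4444
(3,0): Delta=0.0000 Bond=0.0000
(3,1): Delta=1.8084 Bond=-175.0000
(3,2): Delta=0.0000 Bond=83.3333
(3,3): Delta=0.0000 Bond=83.3333
V0=48.0469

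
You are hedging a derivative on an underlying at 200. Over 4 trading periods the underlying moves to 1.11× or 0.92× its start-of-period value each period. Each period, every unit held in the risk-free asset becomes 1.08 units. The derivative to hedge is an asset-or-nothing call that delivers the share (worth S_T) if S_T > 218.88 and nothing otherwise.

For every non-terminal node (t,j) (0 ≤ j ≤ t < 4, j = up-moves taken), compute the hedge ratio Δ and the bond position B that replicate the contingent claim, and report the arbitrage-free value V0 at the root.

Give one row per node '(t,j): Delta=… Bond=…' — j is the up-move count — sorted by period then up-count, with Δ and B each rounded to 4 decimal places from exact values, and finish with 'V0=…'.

(0,0): Delta=2.4142 Bond=-300.8484
(1,0): Delta=4.3762 Bond=-685.9342
(1,1): Delta=2.1093 Bond=-257.2253
(2,0): Delta=0.0000 Bond=0.0000
(2,1): Delta=5.0563 Bond=-879.7107
(2,2): Delta=1.6513 Bond=-164.9457
(3,0): Delta=0.0000 Bond=0.0000
(3,1): Delta=0.0000 Bond=0.0000
(3,2): Delta=5.8421 Bond=-1128.2289
(3,3): Delta=1.0000 Bond=0.0000
V0=181.9877

The replicating-portfolio and risk-neutral prices coincide; use p* = (1.08−0.92)/(1.11−0.92) = 0.8421 for the latter.
Terminal payoffs: V(4,0)=0.0000, V(4,1)=0.0000, V(4,2)=0.0000, V(4,3)=251.6441, V(4,4)=303.6141
(3,0): S=155.7376. Δ = (V_up−V_dn)/(S_up−S_dn) = (0.0000−0.0000)/(172.8687−143.2786) = 0.0000. V = [p*·0.0000 + (1−p*)·0.0000]/1.08 = 0.0000. B = V − Δ·S = 0.0000.
(3,1): S=187.9008. Δ = (V_up−V_dn)/(S_up−S_dn) = (0.0000−0.0000)/(208.5699−172.8687) = 0.0000. V = [p*·0.0000 + (1−p*)·0.0000]/1.08 = 0.0000. B = V − Δ·S = 0.0000.
(3,2): S=226.7064. Δ = (V_up−V_dn)/(S_up−S_dn) = (251.6441−0.0000)/(251.6441−208.5699) = 5.8421. V = [p*·251.6441 + (1−p*)·0.0000]/1.08 = 196.2137. B = V − Δ·S = -1128.2289.
(3,3): S=273.5262. Δ = (V_up−V_dn)/(S_up−S_dn) = (303.6141−251.6441)/(303.6141−251.6441) = 1.0000. V = [p*·303.6141 + (1−p*)·251.6441]/1.08 = 273.5262. B = V − Δ·S = 0.0000.
(2,0): S=169.2800. Δ = (V_up−V_dn)/(S_up−S_dn) = (0.0000−0.0000)/(187.9008−155.7376) = 0.0000. V = [p*·0.0000 + (1−p*)·0.0000]/1.08 = 0.0000. B = V − Δ·S = 0.0000.
(2,1): S=204.2400. Δ = (V_up−V_dn)/(S_up−S_dn) = (196.2137−0.0000)/(226.7064−187.9008) = 5.0563. V = [p*·196.2137 + (1−p*)·0.0000]/1.08 = 152.9932. B = V − Δ·S = -879.7107.
(2,2): S=246.4200. Δ = (V_up−V_dn)/(S_up−S_dn) = (273.5262−196.2137)/(273.5262−226.7064) = 1.6513. V = [p*·273.5262 + (1−p*)·196.2137]/1.08 = 241.9620. B = V − Δ·S = -164.9457.
(1,0): S=184.0000. Δ = (V_up−V_dn)/(S_up−S_dn) = (152.9932−0.0000)/(204.2400−169.2800) = 4.3762. V = [p*·152.9932 + (1−p*)·0.0000]/1.08 = 119.2929. B = V − Δ·S = -685.9342.
(1,1): S=222.0000. Δ = (V_up−V_dn)/(S_up−S_dn) = (241.9620−152.9932)/(246.4200−204.2400) = 2.1093. V = [p*·241.9620 + (1−p*)·152.9932]/1.08 = 211.0318. B = V − Δ·S = -257.2253.
(0,0): S=200.0000. Δ = (V_up−V_dn)/(S_up−S_dn) = (211.0318−119.2929)/(222.0000−184.0000) = 2.4142. V = [p*·211.0318 + (1−p*)·119.2929]/1.08 = 181.9877. B = V − Δ·S = -300.8484.
Check: Δ(0,0)·S0 + B(0,0) = 181.9877 = V0.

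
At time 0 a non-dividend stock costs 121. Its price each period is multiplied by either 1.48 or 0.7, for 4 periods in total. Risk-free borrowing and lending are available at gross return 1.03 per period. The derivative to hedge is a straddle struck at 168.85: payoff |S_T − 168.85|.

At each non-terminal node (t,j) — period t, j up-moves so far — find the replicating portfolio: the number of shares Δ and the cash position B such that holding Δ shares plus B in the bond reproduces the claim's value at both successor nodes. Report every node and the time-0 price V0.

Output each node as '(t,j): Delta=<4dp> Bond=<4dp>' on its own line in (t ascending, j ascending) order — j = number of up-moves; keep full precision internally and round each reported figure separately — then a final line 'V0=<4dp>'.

Risk-neutral probability p* = (R−d)/(u−d) = (1.03−0.7)/(1.48−0.7) = 0.4231.
At expiry t=4: V(4,0)=139.7979, V(4,1)=107.4256, V(4,2)=38.9812, V(4,3)=105.7298, V(4,4)=411.6901
(3,0): S=41.5030. Δ = (V_up−V_dn)/(S_up−S_dn) = (107.4256−139.7979)/(61.4244−29.0521) = -1.0000. V = [p*·107.4256 + (1−p*)·139.7979]/1.03 = 122.4290. B = V − Δ·S = 163.9320.
(3,1): S=87.7492. Δ = (V_up−V_dn)/(S_up−S_dn) = (38.9812−107.4256)/(129.8688−61.4244) = -1.0000. V = [p*·38.9812 + (1−p*)·107.4256]/1.03 = 76.1828. B = V − Δ·S = 163.9320.
(3,2): S=185.5269. Δ = (V_up−V_dn)/(S_up−S_dn) = (105.7298−38.9812)/(274.5798−129.8688) = 0.4613. V = [p*·105.7298 + (1−p*)·38.9812]/1.03 = 65.2631. B = V − Δ·S = -20.3120.
(3,3): S=392.2568. Δ = (V_up−V_dn)/(S_up−S_dn) = (411.6901−105.7298)/(580.5401−274.5798) = 1.0000. V = [p*·411.6901 + (1−p*)·105.7298]/1.03 = 228.3248. B = V − Δ·S = -163.9320.
(2,0): S=59.2900. Δ = (V_up−V_dn)/(S_up−S_dn) = (76.1828−122.4290)/(87.7492−41.5030) = -1.0000. V = [p*·76.1828 + (1−p*)·122.4290]/1.03 = 99.8673. B = V − Δ·S = 159.1573.
(2,1): S=125.3560. Δ = (V_up−V_dn)/(S_up−S_dn) = (65.2631−76.1828)/(185.5269−87.7492) = -0.1117. V = [p*·65.2631 + (1−p*)·76.1828]/1.03 = 69.4786. B = V − Δ·S = 83.4783.
(2,2): S=265.0384. Δ = (V_up−V_dn)/(S_up−S_dn) = (228.3248−65.2631)/(392.2568−185.5269) = 0.7888. V = [p*·228.3248 + (1−p*)·65.2631]/1.03 = 130.3405. B = V − Δ·S = -78.7130.
(1,0): S=84.7000. Δ = (V_up−V_dn)/(S_up−S_dn) = (69.4786−99.8673)/(125.3560−59.2900) = -0.4600. V = [p*·69.4786 + (1−p*)·99.8673]/1.03 = 84.4763. B = V − Δ·S = 123.4362.
(1,1): S=179.0800. Δ = (V_up−V_dn)/(S_up−S_dn) = (130.3405−69.4786)/(265.0384−125.3560) = 0.4357. V = [p*·130.3405 + (1−p*)·69.4786]/1.03 = 92.4542. B = V − Δ·S = 14.4261.
(0,0): S=121.0000. Δ = (V_up−V_dn)/(S_up−S_dn) = (92.4542−84.4763)/(179.0800−84.7000) = 0.0845. V = [p*·92.4542 + (1−p*)·84.4763]/1.03 = 85.2928. B = V − Δ·S = 75.0646.
Check: Δ(0,0)·S0 + B(0,0) = 85.2928 = V0.

(0,0): Delta=0.0845 Bond=75.0646
(1,0): Delta=-0.4600 Bond=123.4362
(1,1): Delta=0.4357 Bond=14.4261
(2,0): Delta=-1.0000 Bond=159.1573
(2,1): Delta=-0.1117 Bond=83.4783
(2,2): Delta=0.7888 Bond=-78.7130
(3,0): Delta=-1.0000 Bond=163.9320
(3,1): Delta=-1.0000 Bond=163.9320
(3,2): Delta=0.4613 Bond=-20.3120
(3,3): Delta=1.0000 Bond=-163.9320
V0=85.2928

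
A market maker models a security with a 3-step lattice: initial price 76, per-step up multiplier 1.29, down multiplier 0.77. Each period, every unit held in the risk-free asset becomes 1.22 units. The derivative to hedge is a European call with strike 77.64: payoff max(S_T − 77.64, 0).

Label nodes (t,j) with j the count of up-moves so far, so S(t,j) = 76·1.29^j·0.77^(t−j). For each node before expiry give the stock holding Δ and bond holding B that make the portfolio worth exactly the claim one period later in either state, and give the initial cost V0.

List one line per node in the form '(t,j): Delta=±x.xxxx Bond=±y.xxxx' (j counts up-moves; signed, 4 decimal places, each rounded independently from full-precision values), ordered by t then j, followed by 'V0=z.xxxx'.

Since d<R<u, set p* = (R−d)/(u−d) = 0.8654; price each node as the discounted p*-expectation of its children.
Terminal payoffs: V(3,0)=0.0000, V(3,1)=0.0000, V(3,2)=19.7431, V(3,3)=85.5084
Node (2,0) S=45.0604: V=(p*·0.0000+(1−p*)·0.0000)/1.22=0.0000; Δ=(0.0000−0.0000)/(58.1279−34.6965)=0.0000; B=V−Δ·S=0.0000
Node (2,1) S=75.4908: V=(p*·19.7431+(1−p*)·0.0000)/1.22=14.0044; Δ=(19.7431−0.0000)/(97.3831−58.1279)=0.5029; B=V−Δ·S=-23.9631
Node (2,2) S=126.4716: V=(p*·85.5084+(1−p*)·19.7431)/1.22=62.8323; Δ=(85.5084−19.7431)/(163.1484−97.3831)=1.0000; B=V−Δ·S=-63.6393
Node (1,0) S=58.5200: V=(p*·14.0044+(1−p*)·0.0000)/1.22=9.9338; Δ=(14.0044−0.0000)/(75.4908−45.0604)=0.4602; B=V−Δ·S=-16.9978
Node (1,1) S=98.0400: V=(p*·62.8323+(1−p*)·14.0044)/1.22=46.1142; Δ=(62.8323−14.0044)/(126.4716−75.4908)=0.9578; B=V−Δ·S=-47.7855
Node (0,0) S=76.0000: V=(p*·46.1142+(1−p*)·9.9338)/1.22=33.8063; Δ=(46.1142−9.9338)/(98.0400−58.5200)=0.9155; B=V−Δ·S=-35.7713
Self-financing check: at every node Δ·S+B equals the discounted successor values.

(0,0): Delta=0.9155 Bond=-35.7713
(1,0): Delta=0.4602 Bond=-16.9978
(1,1): Delta=0.9578 Bond=-47.7855
(2,0): Delta=0.0000 Bond=0.0000
(2,1): Delta=0.5029 Bond=-23.9631
(2,2): Delta=1.0000 Bond=-63.6393
V0=33.8063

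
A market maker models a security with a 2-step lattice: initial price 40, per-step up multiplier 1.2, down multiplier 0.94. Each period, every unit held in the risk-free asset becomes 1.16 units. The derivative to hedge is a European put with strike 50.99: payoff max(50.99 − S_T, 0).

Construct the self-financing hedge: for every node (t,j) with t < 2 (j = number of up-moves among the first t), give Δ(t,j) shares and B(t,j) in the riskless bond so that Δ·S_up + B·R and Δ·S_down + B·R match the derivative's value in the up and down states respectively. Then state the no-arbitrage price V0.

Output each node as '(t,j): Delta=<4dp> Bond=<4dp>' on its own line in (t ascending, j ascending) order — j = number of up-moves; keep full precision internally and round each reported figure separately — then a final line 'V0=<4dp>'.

Since d<R<u, set p* = (R−d)/(u−d) = 0.8462; price each node as the discounted p*-expectation of its children.
Payoff layer (t=2): V(2,0)=15.6460, V(2,1)=5.8700, V(2,2)=0.0000
Node (1,0) S=37.6000: V=(p*·5.8700+(1−p*)·15.6460)/1.16=6.3569; Δ=(5.8700−15.6460)/(45.1200−35.3440)=-1.0000; B=V−Δ·S=43.9569
Node (1,1) S=48.0000: V=(p*·0.0000+(1−p*)·5.8700)/1.16=0.7785; Δ=(0.0000−5.8700)/(57.6000−45.1200)=-0.4704; B=V−Δ·S=23.3554
Node (0,0) S=40.0000: V=(p*·0.7785+(1−p*)·6.3569)/1.16=1.4110; Δ=(0.7785−6.3569)/(48.0000−37.6000)=-0.5364; B=V−Δ·S=22.8663
Self-financing check: at every node Δ·S+B equals the discounted successor values.

(0,0): Delta=-0.5364 Bond=22.8663
(1,0): Delta=-1.0000 Bond=43.9569
(1,1): Delta=-0.4704 Bond=23.3554
V0=1.4110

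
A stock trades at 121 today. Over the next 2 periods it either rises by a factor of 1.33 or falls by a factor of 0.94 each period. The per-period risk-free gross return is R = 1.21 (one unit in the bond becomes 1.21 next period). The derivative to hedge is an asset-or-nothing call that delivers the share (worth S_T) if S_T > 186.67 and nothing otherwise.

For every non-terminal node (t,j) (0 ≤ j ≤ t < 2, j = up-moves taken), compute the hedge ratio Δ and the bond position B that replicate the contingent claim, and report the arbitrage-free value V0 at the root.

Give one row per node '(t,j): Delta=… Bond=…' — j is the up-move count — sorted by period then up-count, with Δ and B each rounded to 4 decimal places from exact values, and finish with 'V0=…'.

(0,0): Delta=2.5951 Bond=-243.9385
(1,0): Delta=0.0000 Bond=0.0000
(1,1): Delta=3.4103 Bond=-426.3503
V0=70.0674

Since d<R<u, set p* = (R−d)/(u−d) = 0.6923; price each node as the discounted p*-expectation of its children.
Terminal payoffs: V(2,0)=0.0000, V(2,1)=0.0000, V(2,2)=214.0369
Node (1,0) S=113.7400: V=(p*·0.0000+(1−p*)·0.0000)/1.21=0.0000; Δ=(0.0000−0.0000)/(151.2742−106.9156)=0.0000; B=V−Δ·S=0.0000
Node (1,1) S=160.9300: V=(p*·214.0369+(1−p*)·0.0000)/1.21=122.4623; Δ=(214.0369−0.0000)/(214.0369−151.2742)=3.4103; B=V−Δ·S=-426.3503
Node (0,0) S=121.0000: V=(p*·122.4623+(1−p*)·0.0000)/1.21=70.0674; Δ=(122.4623−0.0000)/(160.9300−113.7400)=2.5951; B=V−Δ·S=-243.9385
The time-0 hedge costs 70.0674, which is the no-arbitrage price.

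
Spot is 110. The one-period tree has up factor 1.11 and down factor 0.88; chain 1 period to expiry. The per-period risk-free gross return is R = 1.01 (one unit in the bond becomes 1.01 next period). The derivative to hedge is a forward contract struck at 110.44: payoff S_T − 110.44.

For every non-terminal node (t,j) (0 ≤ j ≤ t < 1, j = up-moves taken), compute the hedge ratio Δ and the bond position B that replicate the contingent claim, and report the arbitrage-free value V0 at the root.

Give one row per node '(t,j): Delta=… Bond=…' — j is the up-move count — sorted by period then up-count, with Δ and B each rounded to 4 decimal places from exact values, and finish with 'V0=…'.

(0,0): Delta=1.0000 Bond=-109.3465
V0=0.6535

The replicating-portfolio and risk-neutral prices coincide; use p* = (1.01−0.88)/(1.11−0.88) = 0.5652 for the latter.
Payoff layer (t=1): V(1,0)=-13.6400, V(1,1)=11.6600
(0,0): S=110.0000. Δ = (V_up−V_dn)/(S_up−S_dn) = (11.6600−-13.6400)/(122.1000−96.8000) = 1.0000. V = [p*·11.6600 + (1−p*)·-13.6400]/1.01 = 0.6535. B = V − Δ·S = -109.3465.
Root portfolio cost Δ·110+B reproduces V0=0.6535.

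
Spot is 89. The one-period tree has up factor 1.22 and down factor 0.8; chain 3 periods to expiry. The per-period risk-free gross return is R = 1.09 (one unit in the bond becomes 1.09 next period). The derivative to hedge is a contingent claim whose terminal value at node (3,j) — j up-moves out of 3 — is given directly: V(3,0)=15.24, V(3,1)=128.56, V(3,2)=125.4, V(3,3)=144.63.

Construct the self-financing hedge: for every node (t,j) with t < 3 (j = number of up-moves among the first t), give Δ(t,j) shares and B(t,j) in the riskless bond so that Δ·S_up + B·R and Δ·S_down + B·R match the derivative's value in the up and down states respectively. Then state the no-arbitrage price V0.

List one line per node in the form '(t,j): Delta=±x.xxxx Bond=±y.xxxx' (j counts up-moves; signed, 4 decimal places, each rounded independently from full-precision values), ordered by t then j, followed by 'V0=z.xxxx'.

Risk-neutral probability p* = (R−d)/(u−d) = (1.09−0.8)/(1.22−0.8) = 0.6905.
At expiry t=3: V(3,0)=15.2400, V(3,1)=128.5600, V(3,2)=125.4000, V(3,3)=144.6300
  t=2,j=0: stock 56.9600 → up 69.4912 (V=128.5600), down 45.5680 (V=15.2400). Price 85.7658; hedge Δ=4.7368, bond B=-184.0437.
  t=2,j=1: stock 86.8640 → up 105.9741 (V=125.4000), down 69.4912 (V=128.5600). Price 115.9432; hedge Δ=-0.0866, bond B=123.4670.
  t=2,j=2: stock 132.4676 → up 161.6105 (V=144.6300), down 105.9741 (V=125.4000). Price 127.2274; hedge Δ=0.3456, bond B=81.4417.
  t=1,j=0: stock 71.2000 → up 86.8640 (V=115.9432), down 56.9600 (V=85.7658). Price 97.8005; hedge Δ=1.0091, bond B=25.9497.
  t=1,j=1: stock 108.5800 → up 132.4676 (V=127.2274), down 86.8640 (V=115.9432). Price 113.5180; hedge Δ=0.2474, bond B=86.6509.
  t=0,j=0: stock 89.0000 → up 108.5800 (V=113.5180), down 71.2000 (V=97.8005). Price 99.6817; hedge Δ=0.4205, bond B=62.2591.
Check: Δ(0,0)·S0 + B(0,0) = 99.6817 = V0.

(0,0): Delta=0.4205 Bond=62.2591
(1,0): Delta=1.0091 Bond=25.9497
(1,1): Delta=0.2474 Bond=86.6509
(2,0): Delta=4.7368 Bond=-184.0437
(2,1): Delta=-0.0866 Bond=123.4670
(2,2): Delta=0.3456 Bond=81.4417
V0=99.6817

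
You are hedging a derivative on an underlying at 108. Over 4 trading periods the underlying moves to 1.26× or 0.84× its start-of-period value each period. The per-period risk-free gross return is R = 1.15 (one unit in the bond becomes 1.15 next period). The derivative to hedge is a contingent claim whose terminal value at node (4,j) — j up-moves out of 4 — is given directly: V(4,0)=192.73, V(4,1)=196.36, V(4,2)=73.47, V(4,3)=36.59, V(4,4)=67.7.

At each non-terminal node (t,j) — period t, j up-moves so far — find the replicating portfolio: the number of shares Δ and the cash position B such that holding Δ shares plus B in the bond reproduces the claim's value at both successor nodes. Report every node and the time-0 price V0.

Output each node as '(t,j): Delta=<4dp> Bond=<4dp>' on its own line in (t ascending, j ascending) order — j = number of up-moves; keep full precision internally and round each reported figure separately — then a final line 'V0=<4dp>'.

(0,0): Delta=-0.3171 Bond=70.4414
(1,0): Delta=-1.3367 Bond=173.4998
(1,1): Delta=-0.0759 Bond=48.1878
(2,0): Delta=-2.4385 Bond=283.4910
(2,1): Delta=-1.0760 Bond=169.7303
(2,2): Delta=0.1606 Bond=14.8528
(3,0): Delta=0.1350 Bond=161.2783
(3,1): Delta=-3.0473 Bond=384.4696
(3,2): Delta=-0.6097 Bond=128.0261
(3,3): Delta=0.3429 Bond=-22.2870
V0=36.1926

Since d<R<u, set p* = (R−d)/(u−d) = 0.7381; price each node as the discounted p*-expectation of its children.
Terminal values V(4,·): V(4,0)=192.7300, V(4,1)=196.3600, V(4,2)=73.4700, V(4,3)=36.5900, V(4,4)=67.7000
Node (3,0) S=64.0120: V=(p*·196.3600+(1−p*)·192.7300)/1.15=169.9211; Δ=(196.3600−192.7300)/(80.6552−53.7701)=0.1350; B=V−Δ·S=161.2783
Node (3,1) S=96.0180: V=(p*·73.4700+(1−p*)·196.3600)/1.15=91.8743; Δ=(73.4700−196.3600)/(120.9827−80.6552)=-3.0473; B=V−Δ·S=384.4696
Node (3,2) S=144.0271: V=(p*·36.5900+(1−p*)·73.4700)/1.15=40.2166; Δ=(36.5900−73.4700)/(181.4741−120.9827)=-0.6097; B=V−Δ·S=128.0261
Node (3,3) S=216.0406: V=(p*·67.7000+(1−p*)·36.5900)/1.15=51.7845; Δ=(67.7000−36.5900)/(272.2112−181.4741)=0.3429; B=V−Δ·S=-22.2870
Node (2,0) S=76.2048: V=(p*·91.8743+(1−p*)·169.9211)/1.15=97.6654; Δ=(91.8743−169.9211)/(96.0180−64.0120)=-2.4385; B=V−Δ·S=283.4910
Node (2,1) S=114.3072: V=(p*·40.2166+(1−p*)·91.8743)/1.15=46.7356; Δ=(40.2166−91.8743)/(144.0271−96.0180)=-1.0760; B=V−Δ·S=169.7303
Node (2,2) S=171.4608: V=(p*·51.7845+(1−p*)·40.2166)/1.15=42.3955; Δ=(51.7845−40.2166)/(216.0406−144.0271)=0.1606; B=V−Δ·S=14.8528
Node (1,0) S=90.7200: V=(p*·46.7356+(1−p*)·97.6654)/1.15=52.2386; Δ=(46.7356−97.6654)/(114.3072−76.2048)=-1.3367; B=V−Δ·S=173.4998
Node (1,1) S=136.0800: V=(p*·42.3955+(1−p*)·46.7356)/1.15=37.8541; Δ=(42.3955−46.7356)/(171.4608−114.3072)=-0.0759; B=V−Δ·S=48.1878
Node (0,0) S=108.0000: V=(p*·37.8541+(1−p*)·52.2386)/1.15=36.1926; Δ=(37.8541−52.2386)/(136.0800−90.7200)=-0.3171; B=V−Δ·S=70.4414
Each (Δ,B) replicates both successor values, so the strategy is self-financing and V0 is arbitrage-free.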